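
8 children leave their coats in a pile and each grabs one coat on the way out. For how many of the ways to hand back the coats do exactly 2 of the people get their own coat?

7420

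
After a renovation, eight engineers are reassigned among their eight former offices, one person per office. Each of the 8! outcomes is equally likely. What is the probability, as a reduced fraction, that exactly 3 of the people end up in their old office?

11/180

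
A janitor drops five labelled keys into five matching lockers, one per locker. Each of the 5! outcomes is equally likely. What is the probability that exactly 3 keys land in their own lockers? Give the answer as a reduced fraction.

1/12

Favorable outcomes: C(5,3)·!2 = 10·1 = 10.
Total outcomes: 5! = 120.
Probability = 10/120 = 1/12.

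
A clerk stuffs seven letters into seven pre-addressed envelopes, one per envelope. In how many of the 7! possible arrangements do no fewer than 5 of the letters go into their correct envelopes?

22

Sum C(7,i)·!(7-i) for i = 5..7:
  i=5: C(7,5)·!2 = 21·1 = 21
  i=6: C(7,6)·!1 = 7·0 = 0
  i=7: C(7,7)·!0 = 1·1 = 1
Total = 22.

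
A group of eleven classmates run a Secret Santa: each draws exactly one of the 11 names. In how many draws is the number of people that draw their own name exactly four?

611820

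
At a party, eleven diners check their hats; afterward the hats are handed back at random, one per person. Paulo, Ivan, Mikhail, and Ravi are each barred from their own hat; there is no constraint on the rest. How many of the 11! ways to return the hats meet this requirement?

27422640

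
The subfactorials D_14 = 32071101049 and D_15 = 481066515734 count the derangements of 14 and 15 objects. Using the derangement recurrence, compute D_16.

7697064251745

D_16 = (16-1)·(D_15 + D_14) = 15·(481066515734 + 32071101049) = 15·513137616783 = 7697064251745.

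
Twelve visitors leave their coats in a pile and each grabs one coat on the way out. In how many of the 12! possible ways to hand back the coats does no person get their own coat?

176214841

The number of derangements of 12 is !12 = Σ_{k=0}^{12} (-1)^k·12!/k!
= 12! - 12!/1! + 12!/2! - 12!/3! + 12!/4! - 12!/5! + 12!/6! - 12!/7! + 12!/8! - 12!/9! + 12!/10! - 12!/11! + 12!/12!
= 479001600 - 479001600 + 239500800 - 79833600 + 19958400 - 3991680 + 665280 - 95040 + 11880 - 1320 + 132 - 12 + 1
= 176214841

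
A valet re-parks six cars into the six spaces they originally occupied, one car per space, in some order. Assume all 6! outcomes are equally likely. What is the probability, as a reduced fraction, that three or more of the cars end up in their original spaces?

7/90

Favorable outcomes: Σ_{i≥3} C(6,i)·!(6-i) = 20·2 + 15·1 + 6·0 + 1·1 = 56.
Total outcomes: 6! = 720.
Probability = 56/720 = 7/90.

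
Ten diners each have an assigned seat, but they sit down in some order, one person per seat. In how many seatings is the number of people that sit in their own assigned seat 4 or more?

68914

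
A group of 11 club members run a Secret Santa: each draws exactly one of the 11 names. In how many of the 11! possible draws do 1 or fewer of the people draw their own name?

29369141

# with exactly i fixed is C(11,i)·!(11-i); sum over i=0..1:
  i=0: C(11,0)·!11 = 1·14684570 = 14684570
  i=1: C(11,1)·!10 = 11·1334961 = 14684571
Total = 29369141.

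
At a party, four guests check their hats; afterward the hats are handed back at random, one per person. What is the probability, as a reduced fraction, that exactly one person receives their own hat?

1/3

Favorable outcomes: C(4,1)·!3 = 4·2 = 8.
Total outcomes: 4! = 24.
Probability = 8/24 = 1/3.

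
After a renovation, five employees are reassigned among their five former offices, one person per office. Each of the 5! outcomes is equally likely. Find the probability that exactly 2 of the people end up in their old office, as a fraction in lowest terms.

Favorable outcomes: C(5,2)·!3 = 10·2 = 20.
Total outcomes: 5! = 120.
Probability = 20/120 = 1/6.

1/6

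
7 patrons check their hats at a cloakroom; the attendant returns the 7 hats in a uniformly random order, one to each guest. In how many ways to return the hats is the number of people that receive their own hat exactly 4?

70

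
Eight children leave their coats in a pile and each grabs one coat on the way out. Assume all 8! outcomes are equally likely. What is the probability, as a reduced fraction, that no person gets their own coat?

Favorable outcomes: !8 = 14833.
Total outcomes: 8! = 40320.
Probability = 14833/40320 = 2119/5760.

2119/5760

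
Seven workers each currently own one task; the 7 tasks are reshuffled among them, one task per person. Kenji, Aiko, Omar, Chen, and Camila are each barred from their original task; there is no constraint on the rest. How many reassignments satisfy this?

Let A_j be the event that the j-th constrained one is fixed. By inclusion-exclusion over the 5 events:
Σ_{j=0}^{5} (-1)^j C(5,j)(7-j)!
= C(5,0)·7! - C(5,1)·6! + C(5,2)·5! - C(5,3)·4! + C(5,4)·3! - C(5,5)·2!
= 5040 - 3600 + 1200 - 240 + 30 - 2
= 2428

2428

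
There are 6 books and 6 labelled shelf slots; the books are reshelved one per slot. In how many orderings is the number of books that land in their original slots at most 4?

Sum C(6,i)·!(6-i) for i = 0..4:
  i=0: C(6,0)·!6 = 1·265 = 265
  i=1: C(6,1)·!5 = 6·44 = 264
  i=2: C(6,2)·!4 = 15·9 = 135
  i=3: C(6,3)·!3 = 20·2 = 40
  i=4: C(6,4)·!2 = 15·1 = 15
Total = 719.

719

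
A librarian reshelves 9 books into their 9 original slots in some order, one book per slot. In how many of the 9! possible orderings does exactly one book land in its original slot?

133497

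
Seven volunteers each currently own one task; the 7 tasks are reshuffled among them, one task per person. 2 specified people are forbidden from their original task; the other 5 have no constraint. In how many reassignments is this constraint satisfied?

3720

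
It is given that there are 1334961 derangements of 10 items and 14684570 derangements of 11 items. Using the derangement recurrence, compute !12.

!12 = (12-1)·(!11 + !10) = 11·(14684570 + 1334961) = 11·16019531 = 176214841.

176214841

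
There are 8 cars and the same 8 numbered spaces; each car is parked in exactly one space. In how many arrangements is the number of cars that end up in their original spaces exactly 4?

630

Choose which 4 of the 8 are fixed: C(8,4) = 70.
The other 4 form a derangement: !4 = 9.
Total: 70 × 9 = 630.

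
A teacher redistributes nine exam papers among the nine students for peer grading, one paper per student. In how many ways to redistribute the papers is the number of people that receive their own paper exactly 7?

36

Pick the 7 fixed positions: C(9,7) = 36 ways.
The other 2 form a derangement: !2 = 1.
Total: 36 × 1 = 36.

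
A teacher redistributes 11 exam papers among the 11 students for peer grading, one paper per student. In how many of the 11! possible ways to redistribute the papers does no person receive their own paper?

14684570

Use !n = (n-1)(!(n-1) + !(n-2)).
!11 = 10·(1334961 + 133496) = 10·1468457 = 14684570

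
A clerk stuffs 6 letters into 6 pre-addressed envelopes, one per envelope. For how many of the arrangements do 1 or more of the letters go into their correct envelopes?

455

Sum C(6,i)·!(6-i) for i = 1..6:
  i=1: C(6,1)·!5 = 6·44 = 264
  i=2: C(6,2)·!4 = 15·9 = 135
  i=3: C(6,3)·!3 = 20·2 = 40
  i=4: C(6,4)·!2 = 15·1 = 15
  i=5: C(6,5)·!1 = 6·0 = 0
  i=6: C(6,6)·!0 = 1·1 = 1
Total = 455.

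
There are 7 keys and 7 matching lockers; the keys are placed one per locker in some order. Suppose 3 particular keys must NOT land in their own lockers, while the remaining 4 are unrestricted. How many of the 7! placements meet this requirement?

3216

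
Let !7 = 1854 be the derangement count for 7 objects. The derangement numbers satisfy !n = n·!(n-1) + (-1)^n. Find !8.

!8 = 8·1854 + 1 = 14833.

14833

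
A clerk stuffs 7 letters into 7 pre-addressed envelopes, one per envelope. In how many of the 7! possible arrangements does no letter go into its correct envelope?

1854

!7 = 7! · Σ_{k=0}^{7} (-1)^k/k!
= 7! - 7!/1! + 7!/2! - 7!/3! + 7!/4! - 7!/5! + 7!/6! - 7!/7!
= 5040 - 5040 + 2520 - 840 + 210 - 42 + 7 - 1
= 1854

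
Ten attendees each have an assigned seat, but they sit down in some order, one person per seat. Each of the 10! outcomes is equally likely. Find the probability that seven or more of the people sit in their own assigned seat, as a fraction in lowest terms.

Favorable outcomes: Σ_{i≥7} C(10,i)·!(10-i) = 120·2 + 45·1 + 10·0 + 1·1 = 286.
Total outcomes: 10! = 3628800.
Probability = 286/3628800 = 143/1814400.

143/1814400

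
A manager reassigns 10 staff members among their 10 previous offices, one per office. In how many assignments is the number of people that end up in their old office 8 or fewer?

3628799

Sum C(10,i)·!(10-i) for i = 0..8:
  i=0: C(10,0)·!10 = 1·1334961 = 1334961
  i=1: C(10,1)·!9 = 10·133496 = 1334960
  i=2: C(10,2)·!8 = 45·14833 = 667485
  i=3: C(10,3)·!7 = 120·1854 = 222480
  i=4: C(10,4)·!6 = 210·265 = 55650
  i=5: C(10,5)·!5 = 252·44 = 11088
  i=6: C(10,6)·!4 = 210·9 = 1890
  i=7: C(10,7)·!3 = 120·2 = 240
  i=8: C(10,8)·!2 = 45·1 = 45
Total = 3628799.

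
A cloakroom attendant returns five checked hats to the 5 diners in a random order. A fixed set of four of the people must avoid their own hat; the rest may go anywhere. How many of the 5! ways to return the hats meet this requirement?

Inclusion-exclusion on the 4 forbidden self-matches:
Σ_{j=0}^{4} (-1)^j C(4,j)(5-j)!
= C(4,0)·5! - C(4,1)·4! + C(4,2)·3! - C(4,3)·2! + C(4,4)·1!
= 120 - 96 + 36 - 8 + 1
= 53

53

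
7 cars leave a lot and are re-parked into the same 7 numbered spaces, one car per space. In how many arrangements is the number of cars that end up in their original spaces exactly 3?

Pick the 3 fixed positions: C(7,3) = 35 ways.
The remaining 4 must be deranged: !4 = 9.
Total: 35 × 9 = 315.

315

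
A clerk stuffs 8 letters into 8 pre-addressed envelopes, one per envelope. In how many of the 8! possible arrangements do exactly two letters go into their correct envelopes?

7420

Pick the 2 fixed positions: C(8,2) = 28 ways.
The remaining 6 must be deranged: !6 = 265.
Total: 28 × 265 = 7420.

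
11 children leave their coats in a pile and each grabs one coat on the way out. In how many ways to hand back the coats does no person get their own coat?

14684570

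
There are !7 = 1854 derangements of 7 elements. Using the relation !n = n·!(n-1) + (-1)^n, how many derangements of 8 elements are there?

14833

!8 = 8·1854 + 1 = 14833.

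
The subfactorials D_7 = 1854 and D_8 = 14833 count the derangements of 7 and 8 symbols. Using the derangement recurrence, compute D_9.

133496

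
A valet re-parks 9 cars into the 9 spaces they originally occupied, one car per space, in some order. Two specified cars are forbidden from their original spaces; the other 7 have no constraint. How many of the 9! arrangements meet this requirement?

287280

Let A_j be the event that the j-th constrained one is fixed. By inclusion-exclusion over the 2 events:
Σ_{j=0}^{2} (-1)^j C(2,j)(9-j)!
= C(2,0)·9! - C(2,1)·8! + C(2,2)·7!
= 362880 - 80640 + 5040
= 287280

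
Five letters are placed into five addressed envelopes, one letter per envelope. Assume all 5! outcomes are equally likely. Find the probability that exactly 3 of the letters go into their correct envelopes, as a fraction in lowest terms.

Favorable outcomes: C(5,3)·!2 = 10·1 = 10.
Total outcomes: 5! = 120.
Probability = 10/120 = 1/12.

1/12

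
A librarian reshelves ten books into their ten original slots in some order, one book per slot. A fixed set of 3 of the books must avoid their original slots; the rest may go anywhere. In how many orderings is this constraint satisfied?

2656080

Inclusion-exclusion on the 3 forbidden self-matches:
Σ_{j=0}^{3} (-1)^j C(3,j)(10-j)!
= C(3,0)·10! - C(3,1)·9! + C(3,2)·8! - C(3,3)·7!
= 3628800 - 1088640 + 120960 - 5040
= 2656080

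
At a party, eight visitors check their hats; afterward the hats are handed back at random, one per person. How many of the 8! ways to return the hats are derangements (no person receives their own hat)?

14833

By inclusion-exclusion, !8 = Σ (-1)^k · 8!/k! for k=0..8
= 8! - 8!/1! + 8!/2! - 8!/3! + 8!/4! - 8!/5! + 8!/6! - 8!/7! + 8!/8!
= 40320 - 40320 + 20160 - 6720 + 1680 - 336 + 56 - 8 + 1
= 14833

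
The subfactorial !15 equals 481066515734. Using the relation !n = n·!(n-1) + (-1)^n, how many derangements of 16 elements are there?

7697064251745

!16 = 16·481066515734 + 1 = 7697064251745.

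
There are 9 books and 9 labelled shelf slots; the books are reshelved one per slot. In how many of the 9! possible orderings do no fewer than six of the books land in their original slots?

205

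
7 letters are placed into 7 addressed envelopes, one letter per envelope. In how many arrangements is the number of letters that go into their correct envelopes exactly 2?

Pick the 2 fixed positions: C(7,2) = 21 ways.
The remaining 5 must be deranged: !5 = 44.
Total: 21 × 44 = 924.

924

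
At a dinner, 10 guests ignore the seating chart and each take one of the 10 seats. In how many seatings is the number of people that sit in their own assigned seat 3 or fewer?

3559886

Sum C(10,i)·!(10-i) for i = 0..3:
  i=0: C(10,0)·!10 = 1·1334961 = 1334961
  i=1: C(10,1)·!9 = 10·133496 = 1334960
  i=2: C(10,2)·!8 = 45·14833 = 667485
  i=3: C(10,3)·!7 = 120·1854 = 222480
Total = 3559886.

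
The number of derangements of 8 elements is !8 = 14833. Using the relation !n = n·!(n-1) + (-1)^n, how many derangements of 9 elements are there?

133496

!9 = 9·14833 - 1 = 133496.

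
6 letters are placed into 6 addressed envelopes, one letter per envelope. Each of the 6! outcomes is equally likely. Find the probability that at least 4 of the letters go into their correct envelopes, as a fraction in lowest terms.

Favorable outcomes: Σ_{i≥4} C(6,i)·!(6-i) = 15·1 + 6·0 + 1·1 = 16.
Total outcomes: 6! = 720.
Probability = 16/720 = 1/45.

1/45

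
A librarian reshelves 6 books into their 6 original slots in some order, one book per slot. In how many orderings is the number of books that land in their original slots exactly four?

Pick the 4 fixed positions: C(6,4) = 15 ways.
The other 2 form a derangement: !2 = 1.
Total: 15 × 1 = 15.

15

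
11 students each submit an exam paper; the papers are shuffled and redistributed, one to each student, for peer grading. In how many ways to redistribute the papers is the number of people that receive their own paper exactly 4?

Pick the 4 fixed positions: C(11,4) = 330 ways.
The other 7 form a derangement: !7 = 1854.
Total: 330 × 1854 = 611820.

611820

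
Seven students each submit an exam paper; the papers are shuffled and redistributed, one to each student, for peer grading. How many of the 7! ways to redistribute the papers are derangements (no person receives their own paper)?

The subfactorial !7 = [7!/e] (nearest integer).
7! = 5040, and 5040/e ≈ 1854.11, so !7 = 1854.

1854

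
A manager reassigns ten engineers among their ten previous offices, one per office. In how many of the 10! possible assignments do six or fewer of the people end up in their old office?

3628514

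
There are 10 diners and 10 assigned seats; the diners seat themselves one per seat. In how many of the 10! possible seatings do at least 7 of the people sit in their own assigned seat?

286

# with exactly i fixed is C(10,i)·!(10-i); sum over i=7..10:
  i=7: C(10,7)·!3 = 120·2 = 240
  i=8: C(10,8)·!2 = 45·1 = 45
  i=9: C(10,9)·!1 = 10·0 = 0
  i=10: C(10,10)·!0 = 1·1 = 1
Total = 286.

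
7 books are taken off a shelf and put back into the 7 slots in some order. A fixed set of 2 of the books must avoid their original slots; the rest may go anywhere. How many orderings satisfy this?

3720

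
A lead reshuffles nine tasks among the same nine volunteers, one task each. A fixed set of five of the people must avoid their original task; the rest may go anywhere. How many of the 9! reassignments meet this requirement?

205056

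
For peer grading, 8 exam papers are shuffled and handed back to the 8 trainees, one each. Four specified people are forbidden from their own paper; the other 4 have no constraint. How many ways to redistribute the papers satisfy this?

Let A_j be the event that the j-th constrained one is fixed. By inclusion-exclusion over the 4 events:
Σ_{j=0}^{4} (-1)^j C(4,j)(8-j)!
= C(4,0)·8! - C(4,1)·7! + C(4,2)·6! - C(4,3)·5! + C(4,4)·4!
= 40320 - 20160 + 4320 - 480 + 24
= 24024

24024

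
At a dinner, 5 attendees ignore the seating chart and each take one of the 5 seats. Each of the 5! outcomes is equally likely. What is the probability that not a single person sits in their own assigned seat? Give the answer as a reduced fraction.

11/30

Favorable outcomes: !5 = 44.
Total outcomes: 5! = 120.
Probability = 44/120 = 11/30.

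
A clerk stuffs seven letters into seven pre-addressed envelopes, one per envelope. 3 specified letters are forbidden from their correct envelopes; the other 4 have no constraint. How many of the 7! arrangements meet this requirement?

3216

Let A_j be the event that the j-th constrained one is fixed. By inclusion-exclusion over the 3 events:
Σ_{j=0}^{3} (-1)^j C(3,j)(7-j)!
= C(3,0)·7! - C(3,1)·6! + C(3,2)·5! - C(3,3)·4!
= 5040 - 2160 + 360 - 24
= 3216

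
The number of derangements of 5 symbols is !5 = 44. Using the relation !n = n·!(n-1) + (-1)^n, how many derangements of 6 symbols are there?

!6 = 6·44 + 1 = 265.

265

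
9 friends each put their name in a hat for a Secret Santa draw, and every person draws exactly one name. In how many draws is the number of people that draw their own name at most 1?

266993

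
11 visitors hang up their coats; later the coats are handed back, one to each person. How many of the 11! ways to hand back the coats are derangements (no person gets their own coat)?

14684570

The number of derangements of 11 is !11 = Σ_{k=0}^{11} (-1)^k·11!/k!
= 11! - 11!/1! + 11!/2! - 11!/3! + 11!/4! - 11!/5! + 11!/6! - 11!/7! + 11!/8! - 11!/9! + 11!/10! - 11!/11!
= 39916800 - 39916800 + 19958400 - 6652800 + 1663200 - 332640 + 55440 - 7920 + 990 - 110 + 11 - 1
= 14684570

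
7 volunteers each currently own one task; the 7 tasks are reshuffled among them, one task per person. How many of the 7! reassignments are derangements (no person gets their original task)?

1854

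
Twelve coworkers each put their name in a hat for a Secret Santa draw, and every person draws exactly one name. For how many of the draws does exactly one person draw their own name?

Choose which one of the 12 is fixed: C(12,1) = 12.
The remaining 11 must be deranged: !11 = 14684570.
Total: 12 × 14684570 = 176214840.

176214840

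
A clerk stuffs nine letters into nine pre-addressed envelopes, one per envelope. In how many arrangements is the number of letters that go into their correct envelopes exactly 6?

168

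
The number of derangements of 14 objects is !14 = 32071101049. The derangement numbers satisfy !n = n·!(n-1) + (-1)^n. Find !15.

!15 = 15·32071101049 - 1 = 481066515734.

481066515734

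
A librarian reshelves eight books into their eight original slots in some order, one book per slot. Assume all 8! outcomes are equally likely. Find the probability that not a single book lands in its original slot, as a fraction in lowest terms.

Favorable outcomes: !8 = 14833.
Total outcomes: 8! = 40320.
Probability = 14833/40320 = 2119/5760.

2119/5760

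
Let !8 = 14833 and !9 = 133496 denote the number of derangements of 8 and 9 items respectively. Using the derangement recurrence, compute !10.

1334961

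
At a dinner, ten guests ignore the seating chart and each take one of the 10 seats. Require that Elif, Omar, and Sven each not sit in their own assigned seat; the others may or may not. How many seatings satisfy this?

Let A_j be the event that the j-th constrained one is fixed. By inclusion-exclusion over the 3 events:
Σ_{j=0}^{3} (-1)^j C(3,j)(10-j)!
= C(3,0)·10! - C(3,1)·9! + C(3,2)·8! - C(3,3)·7!
= 3628800 - 1088640 + 120960 - 5040
= 2656080

2656080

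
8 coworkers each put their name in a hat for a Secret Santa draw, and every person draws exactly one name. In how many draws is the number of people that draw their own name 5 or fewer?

Sum C(8,i)·!(8-i) for i = 0..5:
  i=0: C(8,0)·!8 = 1·14833 = 14833
  i=1: C(8,1)·!7 = 8·1854 = 14832
  i=2: C(8,2)·!6 = 28·265 = 7420
  i=3: C(8,3)·!5 = 56·44 = 2464
  i=4: C(8,4)·!4 = 70·9 = 630
  i=5: C(8,5)·!3 = 56·2 = 112
Total = 40291.

40291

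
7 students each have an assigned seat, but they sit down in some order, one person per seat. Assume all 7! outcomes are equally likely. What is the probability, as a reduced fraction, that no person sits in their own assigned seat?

Favorable outcomes: !7 = 1854.
Total outcomes: 7! = 5040.
Probability = 1854/5040 = 103/280.

103/280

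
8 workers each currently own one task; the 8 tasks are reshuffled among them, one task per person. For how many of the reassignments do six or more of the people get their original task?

29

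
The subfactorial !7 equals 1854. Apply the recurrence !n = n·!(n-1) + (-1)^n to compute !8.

14833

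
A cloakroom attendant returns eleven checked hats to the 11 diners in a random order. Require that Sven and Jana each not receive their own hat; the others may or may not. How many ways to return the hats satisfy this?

Let A_j be the event that the j-th constrained one is fixed. By inclusion-exclusion over the 2 events:
Σ_{j=0}^{2} (-1)^j C(2,j)(11-j)!
= C(2,0)·11! - C(2,1)·10! + C(2,2)·9!
= 39916800 - 7257600 + 362880
= 33022080

33022080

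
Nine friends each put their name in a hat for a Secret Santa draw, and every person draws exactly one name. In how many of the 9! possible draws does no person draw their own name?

133496

The subfactorial !9 = [9!/e] (nearest integer).
9! = 362880, and 362880/e ≈ 133496.09, so !9 = 133496.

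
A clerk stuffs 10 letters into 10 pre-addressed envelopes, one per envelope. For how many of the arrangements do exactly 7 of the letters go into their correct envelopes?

240

Pick the 7 fixed positions: C(10,7) = 120 ways.
The remaining 3 must be deranged: !3 = 2.
Total: 120 × 2 = 240.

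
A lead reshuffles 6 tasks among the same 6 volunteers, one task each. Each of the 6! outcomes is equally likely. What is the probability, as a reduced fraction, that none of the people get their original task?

Favorable outcomes: !6 = 265.
Total outcomes: 6! = 720.
Probability = 265/720 = 53/144.

53/144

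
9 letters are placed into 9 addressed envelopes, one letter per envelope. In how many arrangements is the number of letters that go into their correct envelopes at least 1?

Sum C(9,i)·!(9-i) for i = 1..9:
  i=1: C(9,1)·!8 = 9·14833 = 133497
  i=2: C(9,2)·!7 = 36·1854 = 66744
  i=3: C(9,3)·!6 = 84·265 = 22260
  i=4: C(9,4)·!5 = 126·44 = 5544
  i=5: C(9,5)·!4 = 126·9 = 1134
  i=6: C(9,6)·!3 = 84·2 = 168
  i=7: C(9,7)·!2 = 36·1 = 36
  i=8: C(9,8)·!1 = 9·0 = 0
  i=9: C(9,9)·!0 = 1·1 = 1
Total = 229384.

229384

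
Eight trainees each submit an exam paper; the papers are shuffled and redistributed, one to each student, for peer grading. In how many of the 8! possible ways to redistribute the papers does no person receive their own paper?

!8 = 8! · Σ_{k=0}^{8} (-1)^k/k!
= 8! - 8!/1! + 8!/2! - 8!/3! + 8!/4! - 8!/5! + 8!/6! - 8!/7! + 8!/8!
= 40320 - 40320 + 20160 - 6720 + 1680 - 336 + 56 - 8 + 1
= 14833

14833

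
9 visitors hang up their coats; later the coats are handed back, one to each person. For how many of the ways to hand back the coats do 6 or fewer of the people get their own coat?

362843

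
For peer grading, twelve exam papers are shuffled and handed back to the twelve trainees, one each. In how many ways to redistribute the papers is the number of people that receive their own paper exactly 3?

Choose which 3 of the 12 are fixed: C(12,3) = 220.
The other 9 form a derangement: !9 = 133496.
Total: 220 × 133496 = 29369120.

29369120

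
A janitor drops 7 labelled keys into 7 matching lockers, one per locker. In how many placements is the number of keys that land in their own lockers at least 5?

22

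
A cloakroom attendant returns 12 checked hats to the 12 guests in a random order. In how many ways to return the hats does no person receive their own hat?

176214841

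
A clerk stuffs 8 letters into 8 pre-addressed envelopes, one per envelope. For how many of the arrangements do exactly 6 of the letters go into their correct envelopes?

28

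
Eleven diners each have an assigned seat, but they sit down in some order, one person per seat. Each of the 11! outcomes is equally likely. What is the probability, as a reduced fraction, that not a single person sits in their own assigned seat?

Favorable outcomes: !11 = 14684570.
Total outcomes: 11! = 39916800.
Probability = 14684570/39916800 = 1468457/3991680.

1468457/3991680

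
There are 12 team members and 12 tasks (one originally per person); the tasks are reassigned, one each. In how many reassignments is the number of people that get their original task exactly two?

88107426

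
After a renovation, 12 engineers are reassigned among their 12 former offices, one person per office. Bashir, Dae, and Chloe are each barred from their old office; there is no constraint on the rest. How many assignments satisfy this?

Inclusion-exclusion on the 3 forbidden self-matches:
Σ_{j=0}^{3} (-1)^j C(3,j)(12-j)!
= C(3,0)·12! - C(3,1)·11! + C(3,2)·10! - C(3,3)·9!
= 479001600 - 119750400 + 10886400 - 362880
= 369774720

369774720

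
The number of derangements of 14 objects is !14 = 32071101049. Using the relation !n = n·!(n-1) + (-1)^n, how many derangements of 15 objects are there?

481066515734

!15 = 15·32071101049 - 1 = 481066515734.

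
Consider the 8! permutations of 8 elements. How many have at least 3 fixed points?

Sum C(8,i)·!(8-i) for i = 3..8:
  i=3: C(8,3)·!5 = 56·44 = 2464
  i=4: C(8,4)·!4 = 70·9 = 630
  i=5: C(8,5)·!3 = 56·2 = 112
  i=6: C(8,6)·!2 = 28·1 = 28
  i=7: C(8,7)·!1 = 8·0 = 0
  i=8: C(8,8)·!0 = 1·1 = 1
Total = 3235.

3235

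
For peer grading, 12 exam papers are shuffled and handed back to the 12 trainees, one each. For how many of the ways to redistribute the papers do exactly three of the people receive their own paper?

Choose which 3 of the 12 are fixed: C(12,3) = 220.
The other 9 form a derangement: !9 = 133496.
Total: 220 × 133496 = 29369120.

29369120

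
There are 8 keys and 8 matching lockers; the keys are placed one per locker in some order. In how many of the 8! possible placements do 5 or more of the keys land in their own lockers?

141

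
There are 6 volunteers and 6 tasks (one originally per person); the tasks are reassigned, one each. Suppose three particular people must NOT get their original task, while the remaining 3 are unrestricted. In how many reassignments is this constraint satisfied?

426

Let A_j be the event that the j-th constrained one is fixed. By inclusion-exclusion over the 3 events:
Σ_{j=0}^{3} (-1)^j C(3,j)(6-j)!
= C(3,0)·6! - C(3,1)·5! + C(3,2)·4! - C(3,3)·3!
= 720 - 360 + 72 - 6
= 426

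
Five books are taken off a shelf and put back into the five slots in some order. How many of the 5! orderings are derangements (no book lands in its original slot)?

44

The subfactorial !5 = [5!/e] (nearest integer).
5! = 120, and 120/e ≈ 44.15, so !5 = 44.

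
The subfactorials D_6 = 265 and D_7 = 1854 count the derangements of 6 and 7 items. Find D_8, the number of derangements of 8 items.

14833

D_8 = (8-1)·(D_7 + D_6) = 7·(1854 + 265) = 7·2119 = 14833.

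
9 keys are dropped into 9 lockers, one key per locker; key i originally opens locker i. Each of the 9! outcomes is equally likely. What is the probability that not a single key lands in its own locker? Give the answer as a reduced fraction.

16687/45360

Favorable outcomes: !9 = 133496.
Total outcomes: 9! = 362880.
Probability = 133496/362880 = 16687/45360.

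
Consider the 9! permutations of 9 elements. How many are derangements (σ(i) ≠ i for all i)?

133496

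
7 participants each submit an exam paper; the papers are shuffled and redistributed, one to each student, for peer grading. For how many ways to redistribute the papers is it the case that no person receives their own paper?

1854

The number of derangements of 7 is !7 = Σ_{k=0}^{7} (-1)^k·7!/k!
= 7! - 7!/1! + 7!/2! - 7!/3! + 7!/4! - 7!/5! + 7!/6! - 7!/7!
= 5040 - 5040 + 2520 - 840 + 210 - 42 + 7 - 1
= 1854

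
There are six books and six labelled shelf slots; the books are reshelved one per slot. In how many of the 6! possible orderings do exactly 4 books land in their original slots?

15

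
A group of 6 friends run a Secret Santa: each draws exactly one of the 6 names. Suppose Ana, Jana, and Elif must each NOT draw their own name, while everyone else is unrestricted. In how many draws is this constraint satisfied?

Let A_j be the event that the j-th constrained one is fixed. By inclusion-exclusion over the 3 events:
Σ_{j=0}^{3} (-1)^j C(3,j)(6-j)!
= C(3,0)·6! - C(3,1)·5! + C(3,2)·4! - C(3,3)·3!
= 720 - 360 + 72 - 6
= 426

426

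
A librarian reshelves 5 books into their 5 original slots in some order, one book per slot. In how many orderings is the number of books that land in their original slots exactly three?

10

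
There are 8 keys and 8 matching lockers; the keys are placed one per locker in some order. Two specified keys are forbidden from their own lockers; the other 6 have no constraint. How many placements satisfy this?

30960

Let A_j be the event that the j-th constrained one is fixed. By inclusion-exclusion over the 2 events:
Σ_{j=0}^{2} (-1)^j C(2,j)(8-j)!
= C(2,0)·8! - C(2,1)·7! + C(2,2)·6!
= 40320 - 10080 + 720
= 30960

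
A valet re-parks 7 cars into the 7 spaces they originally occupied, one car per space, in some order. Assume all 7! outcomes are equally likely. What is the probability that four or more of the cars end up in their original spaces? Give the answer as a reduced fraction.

23/1260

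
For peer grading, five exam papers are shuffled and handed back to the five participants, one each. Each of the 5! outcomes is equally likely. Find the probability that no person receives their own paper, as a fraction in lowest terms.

11/30

Favorable outcomes: !5 = 44.
Total outcomes: 5! = 120.
Probability = 44/120 = 11/30.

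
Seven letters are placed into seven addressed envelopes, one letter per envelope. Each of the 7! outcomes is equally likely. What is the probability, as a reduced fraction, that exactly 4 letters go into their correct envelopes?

1/72

Favorable outcomes: C(7,4)·!3 = 35·2 = 70.
Total outcomes: 7! = 5040.
Probability = 70/5040 = 1/72.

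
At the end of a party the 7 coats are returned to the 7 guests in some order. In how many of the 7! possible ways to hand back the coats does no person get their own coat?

Use !n = n·!(n-1) + (-1)^n.
!7 = 7·265 - 1 = 1854

1854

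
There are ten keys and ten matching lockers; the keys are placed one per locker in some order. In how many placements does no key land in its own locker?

1334961

Use !n = (n-1)(!(n-1) + !(n-2)).
!10 = 9·(133496 + 14833) = 9·148329 = 1334961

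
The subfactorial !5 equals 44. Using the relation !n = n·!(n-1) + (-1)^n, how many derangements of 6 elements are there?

265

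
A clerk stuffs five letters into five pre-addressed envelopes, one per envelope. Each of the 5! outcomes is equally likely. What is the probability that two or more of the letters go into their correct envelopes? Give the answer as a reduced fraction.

31/120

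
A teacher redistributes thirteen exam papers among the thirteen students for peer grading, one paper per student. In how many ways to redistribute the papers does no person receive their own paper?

2290792932

!13 is the nearest integer to 13!/e.
13! = 6227020800, and 6227020800/e ≈ 2290792932.07, so !13 = 2290792932.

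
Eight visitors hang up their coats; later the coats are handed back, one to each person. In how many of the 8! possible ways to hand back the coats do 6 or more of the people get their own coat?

Sum C(8,i)·!(8-i) for i = 6..8:
  i=6: C(8,6)·!2 = 28·1 = 28
  i=7: C(8,7)·!1 = 8·0 = 0
  i=8: C(8,8)·!0 = 1·1 = 1
Total = 29.

29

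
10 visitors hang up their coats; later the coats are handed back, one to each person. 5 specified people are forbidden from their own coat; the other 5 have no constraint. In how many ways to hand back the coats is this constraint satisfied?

2170680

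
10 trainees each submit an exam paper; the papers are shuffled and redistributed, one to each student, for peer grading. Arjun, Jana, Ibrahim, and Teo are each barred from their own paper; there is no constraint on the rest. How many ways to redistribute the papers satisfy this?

Let A_j be the event that the j-th constrained one is fixed. By inclusion-exclusion over the 4 events:
Σ_{j=0}^{4} (-1)^j C(4,j)(10-j)!
= C(4,0)·10! - C(4,1)·9! + C(4,2)·8! - C(4,3)·7! + C(4,4)·6!
= 3628800 - 1451520 + 241920 - 20160 + 720
= 2399760

2399760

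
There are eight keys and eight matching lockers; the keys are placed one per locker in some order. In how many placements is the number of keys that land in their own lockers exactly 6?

28

Pick the 6 fixed positions: C(8,6) = 28 ways.
The other 2 form a derangement: !2 = 1.
Total: 28 × 1 = 28.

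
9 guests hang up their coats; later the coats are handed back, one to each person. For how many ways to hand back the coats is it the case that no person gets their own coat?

Recurrence: !9 = 8·(!8 + !7).
!9 = 8·(14833 + 1854) = 8·16687 = 133496

133496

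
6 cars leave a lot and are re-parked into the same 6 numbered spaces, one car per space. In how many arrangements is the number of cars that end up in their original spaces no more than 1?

529

Sum C(6,i)·!(6-i) for i = 0..1:
  i=0: C(6,0)·!6 = 1·265 = 265
  i=1: C(6,1)·!5 = 6·44 = 264
Total = 529.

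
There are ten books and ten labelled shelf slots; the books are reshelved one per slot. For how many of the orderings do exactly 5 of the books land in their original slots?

Pick the 5 fixed positions: C(10,5) = 252 ways.
The remaining 5 must be deranged: !5 = 44.
Total: 252 × 44 = 11088.

11088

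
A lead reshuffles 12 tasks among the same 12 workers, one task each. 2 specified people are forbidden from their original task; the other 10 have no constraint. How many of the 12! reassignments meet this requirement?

402796800

Inclusion-exclusion on the 2 forbidden self-matches:
Σ_{j=0}^{2} (-1)^j C(2,j)(12-j)!
= C(2,0)·12! - C(2,1)·11! + C(2,2)·10!
= 479001600 - 79833600 + 3628800
= 402796800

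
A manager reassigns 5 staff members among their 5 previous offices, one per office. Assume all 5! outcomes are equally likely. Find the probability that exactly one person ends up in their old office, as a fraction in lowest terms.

3/8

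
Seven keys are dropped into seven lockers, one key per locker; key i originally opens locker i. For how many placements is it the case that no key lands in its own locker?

The subfactorial !7 = [7!/e] (nearest integer).
7! = 5040, and 5040/e ≈ 1854.11, so !7 = 1854.

1854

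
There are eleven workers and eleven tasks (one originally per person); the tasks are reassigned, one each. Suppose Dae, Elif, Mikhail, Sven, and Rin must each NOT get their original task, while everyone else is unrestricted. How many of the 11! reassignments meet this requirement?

Inclusion-exclusion on the 5 forbidden self-matches:
Σ_{j=0}^{5} (-1)^j C(5,j)(11-j)!
= C(5,0)·11! - C(5,1)·10! + C(5,2)·9! - C(5,3)·8! + C(5,4)·7! - C(5,5)·6!
= 39916800 - 18144000 + 3628800 - 403200 + 25200 - 720
= 25022880

25022880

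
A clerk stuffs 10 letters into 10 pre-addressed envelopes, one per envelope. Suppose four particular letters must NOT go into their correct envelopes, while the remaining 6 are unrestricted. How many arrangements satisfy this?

2399760

Inclusion-exclusion on the 4 forbidden self-matches:
Σ_{j=0}^{4} (-1)^j C(4,j)(10-j)!
= C(4,0)·10! - C(4,1)·9! + C(4,2)·8! - C(4,3)·7! + C(4,4)·6!
= 3628800 - 1451520 + 241920 - 20160 + 720
= 2399760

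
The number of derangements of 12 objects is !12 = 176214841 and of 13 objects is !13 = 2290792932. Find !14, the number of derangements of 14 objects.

!14 = (14-1)·(!13 + !12) = 13·(2290792932 + 176214841) = 13·2467007773 = 32071101049.

32071101049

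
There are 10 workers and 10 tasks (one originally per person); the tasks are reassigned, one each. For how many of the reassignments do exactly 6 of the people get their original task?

Pick the 6 fixed positions: C(10,6) = 210 ways.
The other 4 form a derangement: !4 = 9.
Total: 210 × 9 = 1890.

1890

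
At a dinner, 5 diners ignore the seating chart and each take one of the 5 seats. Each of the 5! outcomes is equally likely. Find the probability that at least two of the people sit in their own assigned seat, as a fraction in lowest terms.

31/120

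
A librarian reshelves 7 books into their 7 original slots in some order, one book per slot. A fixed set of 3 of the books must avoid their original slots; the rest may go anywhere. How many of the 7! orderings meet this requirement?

3216

Let A_j be the event that the j-th constrained one is fixed. By inclusion-exclusion over the 3 events:
Σ_{j=0}^{3} (-1)^j C(3,j)(7-j)!
= C(3,0)·7! - C(3,1)·6! + C(3,2)·5! - C(3,3)·4!
= 5040 - 2160 + 360 - 24
= 3216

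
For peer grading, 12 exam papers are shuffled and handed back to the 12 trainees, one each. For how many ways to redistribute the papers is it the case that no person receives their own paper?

176214841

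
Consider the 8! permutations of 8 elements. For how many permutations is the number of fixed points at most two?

37085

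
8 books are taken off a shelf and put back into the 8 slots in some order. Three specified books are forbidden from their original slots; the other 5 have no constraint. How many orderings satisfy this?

Inclusion-exclusion on the 3 forbidden self-matches:
Σ_{j=0}^{3} (-1)^j C(3,j)(8-j)!
= C(3,0)·8! - C(3,1)·7! + C(3,2)·6! - C(3,3)·5!
= 40320 - 15120 + 2160 - 120
= 27240

27240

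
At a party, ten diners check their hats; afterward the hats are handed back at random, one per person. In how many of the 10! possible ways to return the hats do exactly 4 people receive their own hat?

55650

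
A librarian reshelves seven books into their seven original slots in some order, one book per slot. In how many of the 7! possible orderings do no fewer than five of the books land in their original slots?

22

Sum C(7,i)·!(7-i) for i = 5..7:
  i=5: C(7,5)·!2 = 21·1 = 21
  i=6: C(7,6)·!1 = 7·0 = 0
  i=7: C(7,7)·!0 = 1·1 = 1
Total = 22.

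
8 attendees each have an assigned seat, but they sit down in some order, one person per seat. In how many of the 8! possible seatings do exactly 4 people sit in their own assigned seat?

630

Choose which 4 of the 8 are fixed: C(8,4) = 70.
The other 4 form a derangement: !4 = 9.
Total: 70 × 9 = 630.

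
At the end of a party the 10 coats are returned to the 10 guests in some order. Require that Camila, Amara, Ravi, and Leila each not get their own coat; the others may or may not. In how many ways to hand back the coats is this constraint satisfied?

2399760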